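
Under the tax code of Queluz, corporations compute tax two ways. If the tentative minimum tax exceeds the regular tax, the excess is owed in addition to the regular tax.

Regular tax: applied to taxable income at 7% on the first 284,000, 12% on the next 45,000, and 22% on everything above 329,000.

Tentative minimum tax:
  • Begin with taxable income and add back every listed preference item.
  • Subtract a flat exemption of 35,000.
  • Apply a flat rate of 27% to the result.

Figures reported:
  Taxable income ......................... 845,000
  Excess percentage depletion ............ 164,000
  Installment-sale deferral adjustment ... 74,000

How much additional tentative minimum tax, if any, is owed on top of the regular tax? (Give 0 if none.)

Tentative minimum tax:
  Adjusted income: 845,000 + 164,000 + 74,000 = 1,083,000
  Less exemption 35,000 → base 1,048,000
  1,048,000 × 27% = 282,960

Regular tax:
  284,000 × 7% = 19,880
  45,000 × 12% = 5,400
  516,000 × 22% = 113,520
  → 138,800

Excess of tentative minimum tax over regular tax: 282,960 − 138,800 = 144,160.

144,160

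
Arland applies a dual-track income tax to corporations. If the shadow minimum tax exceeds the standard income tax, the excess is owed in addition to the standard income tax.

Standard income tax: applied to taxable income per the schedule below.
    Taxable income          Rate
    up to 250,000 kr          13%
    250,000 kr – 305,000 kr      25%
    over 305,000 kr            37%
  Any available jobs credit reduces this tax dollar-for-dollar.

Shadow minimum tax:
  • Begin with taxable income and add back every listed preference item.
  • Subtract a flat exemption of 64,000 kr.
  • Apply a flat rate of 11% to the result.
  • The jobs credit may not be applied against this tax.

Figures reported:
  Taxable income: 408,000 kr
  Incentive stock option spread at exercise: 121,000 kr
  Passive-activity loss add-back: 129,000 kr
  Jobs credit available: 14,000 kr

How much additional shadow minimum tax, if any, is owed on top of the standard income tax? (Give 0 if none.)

0 kr

Shadow minimum tax:
  Adjusted income: 408,000 kr + 121,000 kr + 129,000 kr = 658,000 kr
  Less exemption 64,000 kr → base 594,000 kr
  594,000 kr × 11% = 65,340 kr

Standard income tax:
  250,000 kr × 13% = 32,500 kr
  55,000 kr × 25% = 13,750 kr
  103,000 kr × 37% = 38,110 kr
  → 84,360 kr
  Less jobs credit 14,000 kr → 70,360 kr

65,340 kr ≤ 70,360 kr, so no add-on is due.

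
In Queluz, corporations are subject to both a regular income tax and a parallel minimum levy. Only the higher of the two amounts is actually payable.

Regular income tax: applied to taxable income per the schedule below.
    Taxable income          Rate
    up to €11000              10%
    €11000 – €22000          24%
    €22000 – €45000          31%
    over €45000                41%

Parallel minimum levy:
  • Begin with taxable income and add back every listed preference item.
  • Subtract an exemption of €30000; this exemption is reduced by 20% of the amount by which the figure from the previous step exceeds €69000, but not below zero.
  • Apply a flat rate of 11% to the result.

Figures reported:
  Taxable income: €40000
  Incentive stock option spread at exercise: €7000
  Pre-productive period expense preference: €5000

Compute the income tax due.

Regular income tax:
  €11000 × 10% = €1100
  €11000 × 24% = €2640
  €18000 × 31% = €5580
  → €9320

Parallel minimum levy:
  Adjusted income: €40000 + €7000 + €5000 = €52000
  Exemption: €52000 ≤ €69000, so full €30000 applies
  Base: €52000 − €30000 = €22000
  €22000 × 11% = €2420

€9320 > €2420, so the regular income tax governs.

€9320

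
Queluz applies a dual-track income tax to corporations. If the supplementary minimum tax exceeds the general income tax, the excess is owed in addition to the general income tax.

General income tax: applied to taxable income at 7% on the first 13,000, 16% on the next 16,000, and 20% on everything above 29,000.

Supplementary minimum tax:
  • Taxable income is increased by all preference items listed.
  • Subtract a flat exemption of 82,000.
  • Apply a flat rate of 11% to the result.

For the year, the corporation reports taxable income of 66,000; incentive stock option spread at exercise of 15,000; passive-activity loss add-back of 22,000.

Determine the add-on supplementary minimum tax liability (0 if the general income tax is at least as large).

Supplementary minimum tax:
  Adjusted income: 66,000 + 15,000 + 22,000 = 103,000
  Less exemption 82,000 → base 21,000
  21,000 × 11% = 2,310

General income tax:
  13,000 × 7% = 910
  16,000 × 16% = 2,560
  37,000 × 20% = 7,400
  → 10,870

2,310 ≤ 10,870, so no add-on is due.

0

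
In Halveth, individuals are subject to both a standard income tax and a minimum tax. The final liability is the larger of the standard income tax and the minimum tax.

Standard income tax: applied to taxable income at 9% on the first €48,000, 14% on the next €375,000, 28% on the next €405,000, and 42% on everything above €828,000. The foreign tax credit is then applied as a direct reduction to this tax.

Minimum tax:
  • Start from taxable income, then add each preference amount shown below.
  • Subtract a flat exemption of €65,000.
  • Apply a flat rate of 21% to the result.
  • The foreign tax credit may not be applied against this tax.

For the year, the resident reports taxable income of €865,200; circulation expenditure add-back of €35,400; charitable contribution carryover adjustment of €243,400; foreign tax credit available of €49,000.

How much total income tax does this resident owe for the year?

€226,590

Standard income tax:
  €48,000 × 9% = €4,320
  €375,000 × 14% = €52,500
  €405,000 × 28% = €113,400
  €37,200 × 42% = €15,624
  → €185,844
  Less foreign tax credit €49,000 → €136,844

Minimum tax:
  Adjusted income: €865,200 + €35,400 + €243,400 = €1,144,000
  Less exemption €65,000 → base €1,079,000
  €1,079,000 × 21% = €226,590

€226,590 > €136,844, so the minimum tax is the binding amount.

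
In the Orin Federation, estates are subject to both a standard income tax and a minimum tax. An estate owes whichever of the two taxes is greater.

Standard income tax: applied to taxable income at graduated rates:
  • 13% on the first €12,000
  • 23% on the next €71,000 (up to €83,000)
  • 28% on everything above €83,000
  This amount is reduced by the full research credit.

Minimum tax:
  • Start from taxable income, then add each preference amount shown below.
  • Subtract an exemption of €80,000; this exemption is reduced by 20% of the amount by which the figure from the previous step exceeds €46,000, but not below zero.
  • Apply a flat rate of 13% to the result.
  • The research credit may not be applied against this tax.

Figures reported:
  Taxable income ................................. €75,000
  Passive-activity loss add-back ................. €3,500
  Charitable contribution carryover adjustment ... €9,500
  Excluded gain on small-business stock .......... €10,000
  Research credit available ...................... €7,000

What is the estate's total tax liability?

€9,050

Standard income tax:
  €12,000 × 13% = €1,560
  €63,000 × 23% = €14,490
  → €16,050
  Less research credit €7,000 → €9,050

Minimum tax:
  Adjusted income: €75,000 + €3,500 + €9,500 + €10,000 = €98,000
  Exemption: €80,000 − 20% × (€98,000 − €46,000) = €80,000 − €10,400 = €69,600
  Base: €98,000 − €69,600 = €28,400
  €28,400 × 13% = €3,692

€9,050 > €3,692, so the standard income tax governs.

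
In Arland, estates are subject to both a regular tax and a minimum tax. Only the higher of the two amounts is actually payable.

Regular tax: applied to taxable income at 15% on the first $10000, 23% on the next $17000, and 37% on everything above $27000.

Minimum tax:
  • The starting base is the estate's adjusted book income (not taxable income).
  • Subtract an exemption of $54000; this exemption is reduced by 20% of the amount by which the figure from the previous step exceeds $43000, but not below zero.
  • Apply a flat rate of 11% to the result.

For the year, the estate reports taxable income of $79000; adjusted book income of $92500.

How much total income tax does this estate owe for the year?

Regular tax:
  $10000 × 15% = $1500
  $17000 × 23% = $3910
  $52000 × 37% = $19240
  → $24650

Minimum tax:
  Base (adjusted book income): $92500
  Exemption: $54000 − 20% × ($92500 − $43000) = $54000 − $9900 = $44100
  Base: $92500 − $44100 = $48400
  $48400 × 11% = $5324

$24650 > $5324, so the regular tax governs.

$24650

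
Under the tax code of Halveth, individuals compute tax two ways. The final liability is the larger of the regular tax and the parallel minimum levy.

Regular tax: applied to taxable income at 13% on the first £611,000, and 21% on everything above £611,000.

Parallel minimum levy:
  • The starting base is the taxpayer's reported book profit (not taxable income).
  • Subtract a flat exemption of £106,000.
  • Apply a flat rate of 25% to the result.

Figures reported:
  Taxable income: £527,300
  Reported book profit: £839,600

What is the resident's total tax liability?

£183,400

Parallel minimum levy:
  Base (reported book profit): £839,600
  Less exemption £106,000 → base £733,600
  £733,600 × 25% = £183,400

Regular tax:
  £527,300 × 13% = £68,549

£183,400 > £68,549, so the parallel minimum levy is the binding amount.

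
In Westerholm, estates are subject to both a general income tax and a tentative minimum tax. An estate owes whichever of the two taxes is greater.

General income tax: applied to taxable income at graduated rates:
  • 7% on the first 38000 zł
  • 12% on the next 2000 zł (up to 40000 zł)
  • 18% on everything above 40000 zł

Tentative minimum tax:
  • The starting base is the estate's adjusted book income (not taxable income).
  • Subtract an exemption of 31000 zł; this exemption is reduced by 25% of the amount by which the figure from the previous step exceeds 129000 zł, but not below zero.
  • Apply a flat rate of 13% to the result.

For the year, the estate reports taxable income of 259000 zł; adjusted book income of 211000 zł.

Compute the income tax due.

General income tax:
  38000 zł × 7% = 2660 zł
  2000 zł × 12% = 240 zł
  219000 zł × 18% = 39420 zł
  → 42320 zł

Tentative minimum tax:
  Base (adjusted book income): 211000 zł
  Exemption: 31000 zł − 25% × (211000 zł − 129000 zł) = 31000 zł − 20500 zł = 10500 zł
  Base: 211000 zł − 10500 zł = 200500 zł
  200500 zł × 13% = 26065 zł

42320 zł > 26065 zł, so the general income tax governs.

42320 zł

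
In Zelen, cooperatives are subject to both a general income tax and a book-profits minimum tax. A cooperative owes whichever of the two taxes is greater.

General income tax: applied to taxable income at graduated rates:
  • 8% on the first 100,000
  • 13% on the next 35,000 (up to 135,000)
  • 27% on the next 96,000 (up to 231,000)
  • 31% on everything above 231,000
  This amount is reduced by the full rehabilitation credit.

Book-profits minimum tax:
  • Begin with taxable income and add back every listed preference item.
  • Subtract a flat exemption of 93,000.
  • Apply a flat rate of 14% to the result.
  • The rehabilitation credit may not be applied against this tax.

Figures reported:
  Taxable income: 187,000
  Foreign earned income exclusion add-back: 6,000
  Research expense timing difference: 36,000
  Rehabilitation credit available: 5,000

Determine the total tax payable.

21,590

General income tax:
  100,000 × 8% = 8,000
  35,000 × 13% = 4,550
  52,000 × 27% = 14,040
  → 26,590
  Less rehabilitation credit 5,000 → 21,590

Book-profits minimum tax:
  Adjusted income: 187,000 + 6,000 + 36,000 = 229,000
  Less exemption 93,000 → base 136,000
  136,000 × 14% = 19,040

21,590 > 19,040, so the general income tax governs.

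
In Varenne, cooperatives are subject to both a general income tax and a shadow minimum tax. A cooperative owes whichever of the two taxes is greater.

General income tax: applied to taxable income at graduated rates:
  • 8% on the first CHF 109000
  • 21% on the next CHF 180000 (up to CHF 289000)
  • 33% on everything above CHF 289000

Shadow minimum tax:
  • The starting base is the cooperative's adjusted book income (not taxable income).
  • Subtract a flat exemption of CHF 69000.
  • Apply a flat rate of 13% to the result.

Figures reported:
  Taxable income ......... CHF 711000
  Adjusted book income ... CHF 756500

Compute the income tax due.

Shadow minimum tax:
  Base (adjusted book income): CHF 756500
  Less exemption CHF 69000 → base CHF 687500
  CHF 687500 × 13% = CHF 89375

General income tax:
  CHF 109000 × 8% = CHF 8720
  CHF 180000 × 21% = CHF 37800
  CHF 422000 × 33% = CHF 139260
  → CHF 185780

CHF 185780 > CHF 89375, so the general income tax governs.

CHF 185780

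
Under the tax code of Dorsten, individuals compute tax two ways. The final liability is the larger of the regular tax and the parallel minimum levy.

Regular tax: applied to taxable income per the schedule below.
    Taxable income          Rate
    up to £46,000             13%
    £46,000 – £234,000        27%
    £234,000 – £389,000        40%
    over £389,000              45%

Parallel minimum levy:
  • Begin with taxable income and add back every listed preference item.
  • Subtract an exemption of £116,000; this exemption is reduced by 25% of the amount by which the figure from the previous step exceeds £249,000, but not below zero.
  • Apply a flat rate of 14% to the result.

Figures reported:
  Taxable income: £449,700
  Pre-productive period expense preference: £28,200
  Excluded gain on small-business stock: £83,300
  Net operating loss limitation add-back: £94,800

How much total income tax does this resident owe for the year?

Regular tax:
  £46,000 × 13% = £5,980
  £188,000 × 27% = £50,760
  £155,000 × 40% = £62,000
  £60,700 × 45% = £27,315
  → £146,055

Parallel minimum levy:
  Adjusted income: £449,700 + £28,200 + £83,300 + £94,800 = £656,000
  Exemption: £116,000 − 25% × (£656,000 − £249,000) = £116,000 − £101,750 = £14,250
  Base: £656,000 − £14,250 = £641,750
  £641,750 × 14% = £89,845

£146,055 > £89,845, so the regular tax governs.

£146,055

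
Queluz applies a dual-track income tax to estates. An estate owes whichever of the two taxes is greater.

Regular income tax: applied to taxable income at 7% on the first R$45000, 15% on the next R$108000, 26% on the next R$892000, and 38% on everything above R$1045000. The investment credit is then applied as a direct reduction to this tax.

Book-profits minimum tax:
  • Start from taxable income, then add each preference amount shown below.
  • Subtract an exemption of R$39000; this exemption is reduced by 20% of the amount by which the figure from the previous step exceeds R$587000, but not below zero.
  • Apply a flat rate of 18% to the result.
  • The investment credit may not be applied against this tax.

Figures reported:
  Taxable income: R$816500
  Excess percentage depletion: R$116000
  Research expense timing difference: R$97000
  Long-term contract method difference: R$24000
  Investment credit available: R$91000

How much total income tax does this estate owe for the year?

Regular income tax:
  R$45000 × 7% = R$3150
  R$108000 × 15% = R$16200
  R$663500 × 26% = R$172510
  → R$191860
  Less investment credit R$91000 → R$100860

Book-profits minimum tax:
  Adjusted income: R$816500 + R$116000 + R$97000 + R$24000 = R$1053500
  Exemption: 20% × (R$1053500 − R$587000) = R$93300 ≥ R$39000, so the exemption is fully phased out
  Base: R$1053500 − R$0 = R$1053500
  R$1053500 × 18% = R$189630

R$189630 > R$100860, so the book-profits minimum tax is the binding amount.

R$189630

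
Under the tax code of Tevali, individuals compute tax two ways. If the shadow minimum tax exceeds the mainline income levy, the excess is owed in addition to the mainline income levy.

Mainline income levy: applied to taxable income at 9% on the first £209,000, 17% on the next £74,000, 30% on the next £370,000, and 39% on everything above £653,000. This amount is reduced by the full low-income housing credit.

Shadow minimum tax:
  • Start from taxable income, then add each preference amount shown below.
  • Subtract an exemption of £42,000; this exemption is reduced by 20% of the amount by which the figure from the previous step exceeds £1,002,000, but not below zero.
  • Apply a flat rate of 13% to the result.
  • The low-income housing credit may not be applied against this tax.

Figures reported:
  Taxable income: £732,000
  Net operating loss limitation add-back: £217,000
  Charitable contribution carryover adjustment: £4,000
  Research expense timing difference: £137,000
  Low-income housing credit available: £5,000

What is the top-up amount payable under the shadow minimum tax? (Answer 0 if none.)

£0

Mainline income levy:
  £209,000 × 9% = £18,810
  £74,000 × 17% = £12,580
  £370,000 × 30% = £111,000
  £79,000 × 39% = £30,810
  → £173,200
  Less low-income housing credit £5,000 → £168,200

Shadow minimum tax:
  Adjusted income: £732,000 + £217,000 + £4,000 + £137,000 = £1,090,000
  Exemption: £42,000 − 20% × (£1,090,000 − £1,002,000) = £42,000 − £17,600 = £24,400
  Base: £1,090,000 − £24,400 = £1,065,600
  £1,065,600 × 13% = £138,528

£138,528 ≤ £168,200, so no add-on is due.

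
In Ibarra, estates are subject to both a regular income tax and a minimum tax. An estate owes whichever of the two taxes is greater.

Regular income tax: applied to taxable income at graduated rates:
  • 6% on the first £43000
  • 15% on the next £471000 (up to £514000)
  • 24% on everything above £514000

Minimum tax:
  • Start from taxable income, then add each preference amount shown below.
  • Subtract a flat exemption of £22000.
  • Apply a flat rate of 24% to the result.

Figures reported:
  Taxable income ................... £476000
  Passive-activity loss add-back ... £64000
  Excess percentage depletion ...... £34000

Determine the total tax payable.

£132480

Regular income tax:
  £43000 × 6% = £2580
  £433000 × 15% = £64950
  → £67530

Minimum tax:
  Adjusted income: £476000 + £64000 + £34000 = £574000
  Less exemption £22000 → base £552000
  £552000 × 24% = £132480

£132480 > £67530, so the minimum tax is the binding amount.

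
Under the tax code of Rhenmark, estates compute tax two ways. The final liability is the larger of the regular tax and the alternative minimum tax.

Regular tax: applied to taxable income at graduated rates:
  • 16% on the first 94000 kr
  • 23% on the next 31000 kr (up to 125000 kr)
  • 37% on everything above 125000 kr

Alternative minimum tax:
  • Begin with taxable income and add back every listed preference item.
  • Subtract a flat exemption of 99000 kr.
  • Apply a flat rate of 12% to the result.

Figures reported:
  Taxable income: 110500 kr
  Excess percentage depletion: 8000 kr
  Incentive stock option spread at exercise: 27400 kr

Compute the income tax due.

Alternative minimum tax:
  Adjusted income: 110500 kr + 8000 kr + 27400 kr = 145900 kr
  Less exemption 99000 kr → base 46900 kr
  46900 kr × 12% = 5628 kr

Regular tax:
  94000 kr × 16% = 15040 kr
  16500 kr × 23% = 3795 kr
  → 18835 kr

18835 kr > 5628 kr, so the regular tax governs.

18835 kr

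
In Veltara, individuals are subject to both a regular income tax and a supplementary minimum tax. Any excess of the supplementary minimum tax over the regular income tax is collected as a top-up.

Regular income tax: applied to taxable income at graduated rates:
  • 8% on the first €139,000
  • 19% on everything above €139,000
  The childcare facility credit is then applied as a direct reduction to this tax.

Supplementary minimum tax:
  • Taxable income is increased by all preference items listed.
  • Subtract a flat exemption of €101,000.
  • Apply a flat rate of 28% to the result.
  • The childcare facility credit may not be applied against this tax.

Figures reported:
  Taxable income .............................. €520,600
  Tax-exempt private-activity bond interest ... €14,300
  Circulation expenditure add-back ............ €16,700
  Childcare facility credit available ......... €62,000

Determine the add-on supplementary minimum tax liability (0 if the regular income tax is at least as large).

Supplementary minimum tax:
  Adjusted income: €520,600 + €14,300 + €16,700 = €551,600
  Less exemption €101,000 → base €450,600
  €450,600 × 28% = €126,168

Regular income tax:
  €139,000 × 8% = €11,120
  €381,600 × 19% = €72,504
  → €83,624
  Less childcare facility credit €62,000 → €21,624

Excess of supplementary minimum tax over regular income tax: €126,168 − €21,624 = €104,544.

€104,544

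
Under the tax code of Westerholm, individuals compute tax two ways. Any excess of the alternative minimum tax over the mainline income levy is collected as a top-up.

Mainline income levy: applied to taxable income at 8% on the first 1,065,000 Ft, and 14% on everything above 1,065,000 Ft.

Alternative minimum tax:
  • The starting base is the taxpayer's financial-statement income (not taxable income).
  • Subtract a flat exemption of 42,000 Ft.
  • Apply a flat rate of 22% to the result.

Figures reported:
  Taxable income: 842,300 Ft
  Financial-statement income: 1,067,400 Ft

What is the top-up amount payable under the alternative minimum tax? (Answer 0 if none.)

158,204 Ft

Alternative minimum tax:
  Base (financial-statement income): 1,067,400 Ft
  Less exemption 42,000 Ft → base 1,025,400 Ft
  1,025,400 Ft × 22% = 225,588 Ft

Mainline income levy:
  842,300 Ft × 8% = 67,384 Ft

Excess of alternative minimum tax over mainline income levy: 225,588 Ft − 67,384 Ft = 158,204 Ft.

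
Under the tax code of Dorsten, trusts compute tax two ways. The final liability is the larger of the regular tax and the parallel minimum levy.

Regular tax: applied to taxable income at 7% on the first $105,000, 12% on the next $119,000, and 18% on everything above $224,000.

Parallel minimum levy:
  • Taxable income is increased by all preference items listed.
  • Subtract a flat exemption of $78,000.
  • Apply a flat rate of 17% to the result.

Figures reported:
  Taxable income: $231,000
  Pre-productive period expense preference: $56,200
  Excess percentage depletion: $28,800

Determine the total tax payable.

$40,460

Parallel minimum levy:
  Adjusted income: $231,000 + $56,200 + $28,800 = $316,000
  Less exemption $78,000 → base $238,000
  $238,000 × 17% = $40,460

Regular tax:
  $105,000 × 7% = $7,350
  $119,000 × 12% = $14,280
  $7,000 × 18% = $1,260
  → $22,890

$40,460 > $22,890, so the parallel minimum levy is the binding amount.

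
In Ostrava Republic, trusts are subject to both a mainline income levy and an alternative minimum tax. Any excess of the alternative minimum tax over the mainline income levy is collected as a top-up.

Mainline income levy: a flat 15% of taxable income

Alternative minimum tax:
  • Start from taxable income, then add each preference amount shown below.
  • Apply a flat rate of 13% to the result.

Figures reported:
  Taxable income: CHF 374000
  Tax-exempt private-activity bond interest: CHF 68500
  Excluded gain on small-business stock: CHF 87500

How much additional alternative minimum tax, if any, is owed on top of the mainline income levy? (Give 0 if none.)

CHF 12800

Mainline income levy:
  CHF 374000 × 15% = CHF 56100

Alternative minimum tax:
  Adjusted income: CHF 374000 + CHF 68500 + CHF 87500 = CHF 530000
  CHF 530000 × 13% = CHF 68900

Excess of alternative minimum tax over mainline income levy: CHF 68900 − CHF 56100 = CHF 12800.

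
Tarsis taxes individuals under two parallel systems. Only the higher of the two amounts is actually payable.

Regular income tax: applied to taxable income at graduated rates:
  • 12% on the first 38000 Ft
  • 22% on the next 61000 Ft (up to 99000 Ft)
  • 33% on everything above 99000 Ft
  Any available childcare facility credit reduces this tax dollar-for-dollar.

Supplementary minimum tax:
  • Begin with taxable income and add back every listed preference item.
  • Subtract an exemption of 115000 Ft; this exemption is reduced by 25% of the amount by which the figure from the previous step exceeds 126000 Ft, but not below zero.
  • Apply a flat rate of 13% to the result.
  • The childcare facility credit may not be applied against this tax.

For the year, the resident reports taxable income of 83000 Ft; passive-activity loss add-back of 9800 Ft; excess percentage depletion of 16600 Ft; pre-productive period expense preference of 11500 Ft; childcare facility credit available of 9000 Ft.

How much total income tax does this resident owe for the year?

5460 Ft

Regular income tax:
  38000 Ft × 12% = 4560 Ft
  45000 Ft × 22% = 9900 Ft
  → 14460 Ft
  Less childcare facility credit 9000 Ft → 5460 Ft

Supplementary minimum tax:
  Adjusted income: 83000 Ft + 9800 Ft + 16600 Ft + 11500 Ft = 120900 Ft
  Exemption: 120900 Ft ≤ 126000 Ft, so full 115000 Ft applies
  Base: 120900 Ft − 115000 Ft = 5900 Ft
  5900 Ft × 13% = 767 Ft

5460 Ft > 767 Ft, so the regular income tax governs.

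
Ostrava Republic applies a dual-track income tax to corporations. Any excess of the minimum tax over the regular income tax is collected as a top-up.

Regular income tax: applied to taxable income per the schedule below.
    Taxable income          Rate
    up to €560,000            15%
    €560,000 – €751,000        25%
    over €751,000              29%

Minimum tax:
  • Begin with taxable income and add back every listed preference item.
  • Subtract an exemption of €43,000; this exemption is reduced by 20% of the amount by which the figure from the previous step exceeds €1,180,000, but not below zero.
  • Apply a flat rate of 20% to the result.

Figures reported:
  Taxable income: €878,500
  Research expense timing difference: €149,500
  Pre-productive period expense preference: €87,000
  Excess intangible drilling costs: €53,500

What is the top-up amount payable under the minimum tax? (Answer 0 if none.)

€56,375

Minimum tax:
  Adjusted income: €878,500 + €149,500 + €87,000 + €53,500 = €1,168,500
  Exemption: €1,168,500 ≤ €1,180,000, so full €43,000 applies
  Base: €1,168,500 − €43,000 = €1,125,500
  €1,125,500 × 20% = €225,100

Regular income tax:
  €560,000 × 15% = €84,000
  €191,000 × 25% = €47,750
  €127,500 × 29% = €36,975
  → €168,725

Excess of minimum tax over regular income tax: €225,100 − €168,725 = €56,375.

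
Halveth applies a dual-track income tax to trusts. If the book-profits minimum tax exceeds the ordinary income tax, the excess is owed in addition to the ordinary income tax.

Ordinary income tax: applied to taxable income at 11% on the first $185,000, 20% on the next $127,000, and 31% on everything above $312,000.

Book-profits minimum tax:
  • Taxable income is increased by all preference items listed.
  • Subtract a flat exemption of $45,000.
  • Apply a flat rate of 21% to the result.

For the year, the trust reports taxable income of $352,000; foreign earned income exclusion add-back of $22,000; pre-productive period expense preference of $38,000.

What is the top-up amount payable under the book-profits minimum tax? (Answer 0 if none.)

$18,920

Ordinary income tax:
  $185,000 × 11% = $20,350
  $127,000 × 20% = $25,400
  $40,000 × 31% = $12,400
  → $58,150

Book-profits minimum tax:
  Adjusted income: $352,000 + $22,000 + $38,000 = $412,000
  Less exemption $45,000 → base $367,000
  $367,000 × 21% = $77,070

Excess of book-profits minimum tax over ordinary income tax: $77,070 − $58,150 = $18,920.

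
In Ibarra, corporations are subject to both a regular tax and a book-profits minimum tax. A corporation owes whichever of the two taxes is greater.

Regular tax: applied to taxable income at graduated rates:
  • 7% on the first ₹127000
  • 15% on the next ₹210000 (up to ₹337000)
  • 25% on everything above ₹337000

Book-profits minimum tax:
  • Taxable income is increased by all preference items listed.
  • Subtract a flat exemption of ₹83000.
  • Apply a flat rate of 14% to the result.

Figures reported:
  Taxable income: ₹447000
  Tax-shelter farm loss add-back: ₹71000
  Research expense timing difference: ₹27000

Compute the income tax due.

₹67890

Book-profits minimum tax:
  Adjusted income: ₹447000 + ₹71000 + ₹27000 = ₹545000
  Less exemption ₹83000 → base ₹462000
  ₹462000 × 14% = ₹64680

Regular tax:
  ₹127000 × 7% = ₹8890
  ₹210000 × 15% = ₹31500
  ₹110000 × 25% = ₹27500
  → ₹67890

₹67890 > ₹64680, so the regular tax governs.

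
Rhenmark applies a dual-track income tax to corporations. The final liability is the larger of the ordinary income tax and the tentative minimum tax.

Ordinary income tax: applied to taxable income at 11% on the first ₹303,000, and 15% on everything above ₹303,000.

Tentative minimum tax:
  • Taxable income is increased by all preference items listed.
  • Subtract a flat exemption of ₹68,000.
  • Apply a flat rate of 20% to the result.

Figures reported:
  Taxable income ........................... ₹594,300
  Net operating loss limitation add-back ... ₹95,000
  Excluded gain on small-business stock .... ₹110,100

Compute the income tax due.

Ordinary income tax:
  ₹303,000 × 11% = ₹33,330
  ₹291,300 × 15% = ₹43,695
  → ₹77,025

Tentative minimum tax:
  Adjusted income: ₹594,300 + ₹95,000 + ₹110,100 = ₹799,400
  Less exemption ₹68,000 → base ₹731,400
  ₹731,400 × 20% = ₹146,280

₹146,280 > ₹77,025, so the tentative minimum tax is the binding amount.

₹146,280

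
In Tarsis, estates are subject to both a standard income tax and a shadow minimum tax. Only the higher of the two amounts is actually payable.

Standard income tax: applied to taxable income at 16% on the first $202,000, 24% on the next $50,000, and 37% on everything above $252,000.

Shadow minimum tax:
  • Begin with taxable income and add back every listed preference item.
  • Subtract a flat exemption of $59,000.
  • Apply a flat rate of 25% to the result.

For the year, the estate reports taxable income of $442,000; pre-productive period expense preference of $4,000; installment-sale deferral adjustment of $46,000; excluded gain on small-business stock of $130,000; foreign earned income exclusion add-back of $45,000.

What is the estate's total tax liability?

$152,000

Standard income tax:
  $202,000 × 16% = $32,320
  $50,000 × 24% = $12,000
  $190,000 × 37% = $70,300
  → $114,620

Shadow minimum tax:
  Adjusted income: $442,000 + $4,000 + $46,000 + $130,000 + $45,000 = $667,000
  Less exemption $59,000 → base $608,000
  $608,000 × 25% = $152,000

$152,000 > $114,620, so the shadow minimum tax is the binding amount.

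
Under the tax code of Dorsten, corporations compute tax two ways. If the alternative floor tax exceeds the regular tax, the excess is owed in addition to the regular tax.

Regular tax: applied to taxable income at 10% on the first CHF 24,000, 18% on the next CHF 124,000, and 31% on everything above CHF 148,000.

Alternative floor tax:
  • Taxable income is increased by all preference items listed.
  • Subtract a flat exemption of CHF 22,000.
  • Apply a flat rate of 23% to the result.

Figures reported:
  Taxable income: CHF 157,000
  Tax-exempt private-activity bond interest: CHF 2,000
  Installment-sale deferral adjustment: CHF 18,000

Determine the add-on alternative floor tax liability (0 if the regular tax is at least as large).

Alternative floor tax:
  Adjusted income: CHF 157,000 + CHF 2,000 + CHF 18,000 = CHF 177,000
  Less exemption CHF 22,000 → base CHF 155,000
  CHF 155,000 × 23% = CHF 35,650

Regular tax:
  CHF 24,000 × 10% = CHF 2,400
  CHF 124,000 × 18% = CHF 22,320
  CHF 9,000 × 31% = CHF 2,790
  → CHF 27,510

Excess of alternative floor tax over regular tax: CHF 35,650 − CHF 27,510 = CHF 8,140.

CHF 8,140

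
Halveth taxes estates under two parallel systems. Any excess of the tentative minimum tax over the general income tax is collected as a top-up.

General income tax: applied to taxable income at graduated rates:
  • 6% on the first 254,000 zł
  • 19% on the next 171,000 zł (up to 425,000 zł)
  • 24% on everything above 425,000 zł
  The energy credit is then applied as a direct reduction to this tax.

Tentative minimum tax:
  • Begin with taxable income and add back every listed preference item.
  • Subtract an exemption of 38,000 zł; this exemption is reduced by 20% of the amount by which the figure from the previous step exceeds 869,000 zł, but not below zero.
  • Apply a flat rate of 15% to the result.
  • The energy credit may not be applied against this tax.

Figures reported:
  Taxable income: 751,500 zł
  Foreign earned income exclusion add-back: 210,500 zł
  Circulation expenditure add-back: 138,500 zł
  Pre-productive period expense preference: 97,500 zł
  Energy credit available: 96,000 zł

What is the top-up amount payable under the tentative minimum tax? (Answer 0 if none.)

General income tax:
  254,000 zł × 6% = 15,240 zł
  171,000 zł × 19% = 32,490 zł
  326,500 zł × 24% = 78,360 zł
  → 126,090 zł
  Less energy credit 96,000 zł → 30,090 zł

Tentative minimum tax:
  Adjusted income: 751,500 zł + 210,500 zł + 138,500 zł + 97,500 zł = 1,198,000 zł
  Exemption: 20% × (1,198,000 zł − 869,000 zł) = 65,800 zł ≥ 38,000 zł, so the exemption is fully phased out
  Base: 1,198,000 zł − 0 zł = 1,198,000 zł
  1,198,000 zł × 15% = 179,700 zł

Excess of tentative minimum tax over general income tax: 179,700 zł − 30,090 zł = 149,610 zł.

149,610 zł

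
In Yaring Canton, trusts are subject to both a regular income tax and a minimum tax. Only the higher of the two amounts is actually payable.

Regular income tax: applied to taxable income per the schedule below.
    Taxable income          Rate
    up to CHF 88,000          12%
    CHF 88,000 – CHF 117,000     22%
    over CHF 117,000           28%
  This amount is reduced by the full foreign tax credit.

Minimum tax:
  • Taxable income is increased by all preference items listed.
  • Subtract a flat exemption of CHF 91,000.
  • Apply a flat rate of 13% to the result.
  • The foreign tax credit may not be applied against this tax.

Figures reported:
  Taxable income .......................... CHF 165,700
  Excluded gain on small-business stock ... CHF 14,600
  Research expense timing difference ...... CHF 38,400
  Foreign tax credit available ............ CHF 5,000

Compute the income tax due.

Minimum tax:
  Adjusted income: CHF 165,700 + CHF 14,600 + CHF 38,400 = CHF 218,700
  Less exemption CHF 91,000 → base CHF 127,700
  CHF 127,700 × 13% = CHF 16,601

Regular income tax:
  CHF 88,000 × 12% = CHF 10,560
  CHF 29,000 × 22% = CHF 6,380
  CHF 48,700 × 28% = CHF 13,636
  → CHF 30,576
  Less foreign tax credit CHF 5,000 → CHF 25,576

CHF 25,576 > CHF 16,601, so the regular income tax governs.

CHF 25,576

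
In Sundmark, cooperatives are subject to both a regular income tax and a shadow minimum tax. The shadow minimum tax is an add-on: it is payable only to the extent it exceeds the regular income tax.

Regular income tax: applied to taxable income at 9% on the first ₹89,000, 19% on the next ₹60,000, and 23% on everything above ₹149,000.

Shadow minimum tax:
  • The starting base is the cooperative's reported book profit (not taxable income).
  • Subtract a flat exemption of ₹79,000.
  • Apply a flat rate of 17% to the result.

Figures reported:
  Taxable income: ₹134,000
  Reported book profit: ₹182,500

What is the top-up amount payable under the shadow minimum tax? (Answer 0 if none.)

₹1,035

Regular income tax:
  ₹89,000 × 9% = ₹8,010
  ₹45,000 × 19% = ₹8,550
  → ₹16,560

Shadow minimum tax:
  Base (reported book profit): ₹182,500
  Less exemption ₹79,000 → base ₹103,500
  ₹103,500 × 17% = ₹17,595

Excess of shadow minimum tax over regular income tax: ₹17,595 − ₹16,560 = ₹1,035.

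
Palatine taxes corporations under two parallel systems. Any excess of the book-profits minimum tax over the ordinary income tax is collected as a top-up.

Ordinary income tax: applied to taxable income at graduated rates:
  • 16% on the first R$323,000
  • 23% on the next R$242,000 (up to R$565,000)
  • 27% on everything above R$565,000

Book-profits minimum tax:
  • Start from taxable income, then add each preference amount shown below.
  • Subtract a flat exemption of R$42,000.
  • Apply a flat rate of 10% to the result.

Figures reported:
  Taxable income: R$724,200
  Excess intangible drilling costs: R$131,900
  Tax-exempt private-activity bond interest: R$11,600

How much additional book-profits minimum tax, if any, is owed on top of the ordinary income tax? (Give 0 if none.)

Ordinary income tax:
  R$323,000 × 16% = R$51,680
  R$242,000 × 23% = R$55,660
  R$159,200 × 27% = R$42,984
  → R$150,324

Book-profits minimum tax:
  Adjusted income: R$724,200 + R$131,900 + R$11,600 = R$867,700
  Less exemption R$42,000 → base R$825,700
  R$825,700 × 10% = R$82,570

R$82,570 ≤ R$150,324, so no add-on is due.

R$0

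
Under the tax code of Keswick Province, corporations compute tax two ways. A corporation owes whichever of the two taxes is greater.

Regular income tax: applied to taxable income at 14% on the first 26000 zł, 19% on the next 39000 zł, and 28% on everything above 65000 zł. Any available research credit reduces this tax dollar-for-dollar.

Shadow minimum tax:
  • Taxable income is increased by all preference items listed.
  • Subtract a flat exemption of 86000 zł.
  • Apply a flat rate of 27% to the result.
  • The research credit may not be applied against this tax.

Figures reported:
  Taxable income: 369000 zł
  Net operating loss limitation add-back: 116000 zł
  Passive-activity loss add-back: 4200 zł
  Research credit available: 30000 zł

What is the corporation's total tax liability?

Regular income tax:
  26000 zł × 14% = 3640 zł
  39000 zł × 19% = 7410 zł
  304000 zł × 28% = 85120 zł
  → 96170 zł
  Less research credit 30000 zł → 66170 zł

Shadow minimum tax:
  Adjusted income: 369000 zł + 116000 zł + 4200 zł = 489200 zł
  Less exemption 86000 zł → base 403200 zł
  403200 zł × 27% = 108864 zł

108864 zł > 66170 zł, so the shadow minimum tax is the binding amount.

108864 zł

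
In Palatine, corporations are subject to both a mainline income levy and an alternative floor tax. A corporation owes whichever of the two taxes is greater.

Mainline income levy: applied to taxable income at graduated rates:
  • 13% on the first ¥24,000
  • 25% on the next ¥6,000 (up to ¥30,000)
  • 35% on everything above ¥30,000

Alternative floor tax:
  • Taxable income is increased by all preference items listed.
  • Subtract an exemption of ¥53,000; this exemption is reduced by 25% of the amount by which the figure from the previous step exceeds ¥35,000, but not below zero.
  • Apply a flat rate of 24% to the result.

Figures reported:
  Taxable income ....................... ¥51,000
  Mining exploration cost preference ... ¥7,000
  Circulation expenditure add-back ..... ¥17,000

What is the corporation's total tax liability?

¥11,970

Mainline income levy:
  ¥24,000 × 13% = ¥3,120
  ¥6,000 × 25% = ¥1,500
  ¥21,000 × 35% = ¥7,350
  → ¥11,970

Alternative floor tax:
  Adjusted income: ¥51,000 + ¥7,000 + ¥17,000 = ¥75,000
  Exemption: ¥53,000 − 25% × (¥75,000 − ¥35,000) = ¥53,000 − ¥10,000 = ¥43,000
  Base: ¥75,000 − ¥43,000 = ¥32,000
  ¥32,000 × 24% = ¥7,680

¥11,970 > ¥7,680, so the mainline income levy governs.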